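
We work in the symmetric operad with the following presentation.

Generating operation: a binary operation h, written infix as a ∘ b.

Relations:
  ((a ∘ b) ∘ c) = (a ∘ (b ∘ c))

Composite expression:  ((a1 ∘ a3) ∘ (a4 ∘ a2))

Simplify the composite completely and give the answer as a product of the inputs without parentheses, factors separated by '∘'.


a1 ∘ a3 ∘ a4 ∘ a2

Every regrouping of h is equal, so read the a-inputs in written order.
(a1 ∘ a3) unparenthesizes to a1 ∘ a3
(a4 ∘ a2) unparenthesizes to a4 ∘ a2
((a1 ∘ a3) ∘ (a4 ∘ a2)) unparenthesizes to a1 ∘ a3 ∘ a4 ∘ a2


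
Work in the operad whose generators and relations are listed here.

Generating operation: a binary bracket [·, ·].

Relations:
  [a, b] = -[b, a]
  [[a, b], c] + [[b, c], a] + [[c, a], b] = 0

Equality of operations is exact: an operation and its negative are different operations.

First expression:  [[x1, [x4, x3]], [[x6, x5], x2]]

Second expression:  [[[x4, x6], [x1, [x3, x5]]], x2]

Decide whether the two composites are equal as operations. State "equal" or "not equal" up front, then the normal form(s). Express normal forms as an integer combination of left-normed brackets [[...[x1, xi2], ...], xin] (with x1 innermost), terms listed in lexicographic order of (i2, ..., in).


not equal; the first gives -[[[[[x1, x3], x4], x2], x5], x6] + [[[[[x1, x3], x4], x2], x6], x5] + [[[[[x1, x3], x4], x5], x6], x2] - [[[[[x1, x3], x4], x6], x5], x2] + [[[[[x1, x4], x3], x2], x5], x6] - [[[[[x1, x4], x3], x2], x6], x5] - [[[[[x1, x4], x3], x5], x6], x2] + [[[[[x1, x4], x3], x6], x5], x2] and the second -[[[[[x1, x3], x5], x4], x6], x2] + [[[[[x1, x3], x5], x6], x4], x2] + [[[[[x1, x5], x3], x4], x6], x2] - [[[[[x1, x5], x3], x6], x4], x2]

The first expression, normalized: -[[[[[x1, x3], x4], x2], x5], x6] + [[[[[x1, x3], x4], x2], x6], x5] + [[[[[x1, x3], x4], x5], x6], x2] - [[[[[x1, x3], x4], x6], x5], x2] + [[[[[x1, x4], x3], x2], x5], x6] - [[[[[x1, x4], x3], x2], x6], x5] - [[[[[x1, x4], x3], x5], x6], x2] + [[[[[x1, x4], x3], x6], x5], x2]
The second expression, normalized: -[[[[[x1, x3], x5], x4], x6], x2] + [[[[[x1, x3], x5], x6], x4], x2] + [[[[[x1, x5], x3], x4], x6], x2] - [[[[[x1, x5], x3], x6], x4], x2]
The normal forms differ: not equal.


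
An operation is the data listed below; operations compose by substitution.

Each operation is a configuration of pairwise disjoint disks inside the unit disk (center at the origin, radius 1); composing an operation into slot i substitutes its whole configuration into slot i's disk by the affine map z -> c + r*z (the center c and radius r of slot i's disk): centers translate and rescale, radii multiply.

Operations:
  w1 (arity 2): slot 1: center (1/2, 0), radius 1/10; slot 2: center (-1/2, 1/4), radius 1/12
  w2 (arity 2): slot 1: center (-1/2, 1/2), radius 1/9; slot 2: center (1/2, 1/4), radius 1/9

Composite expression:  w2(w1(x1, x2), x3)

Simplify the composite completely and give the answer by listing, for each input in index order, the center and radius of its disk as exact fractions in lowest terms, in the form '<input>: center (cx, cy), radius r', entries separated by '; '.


x1: center (-4/9, 1/2), radius 1/90; x2: center (-5/9, 19/36), radius 1/108; x3: center (1/2, 1/4), radius 1/9


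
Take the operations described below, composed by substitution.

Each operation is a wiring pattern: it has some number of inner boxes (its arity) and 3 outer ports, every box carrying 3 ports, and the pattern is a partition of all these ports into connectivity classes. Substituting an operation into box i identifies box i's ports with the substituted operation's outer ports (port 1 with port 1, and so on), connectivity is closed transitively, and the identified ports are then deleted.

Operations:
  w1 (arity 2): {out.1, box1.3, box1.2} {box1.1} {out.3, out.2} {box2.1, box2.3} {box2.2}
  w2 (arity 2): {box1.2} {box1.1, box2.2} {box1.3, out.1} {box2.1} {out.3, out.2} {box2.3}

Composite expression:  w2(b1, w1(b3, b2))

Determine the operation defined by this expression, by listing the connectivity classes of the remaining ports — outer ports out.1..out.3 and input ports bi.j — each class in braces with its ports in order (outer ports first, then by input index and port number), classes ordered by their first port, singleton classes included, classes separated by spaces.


{out.1, b1.3} {out.2, out.3} {b1.1} {b1.2} {b2.1, b2.3} {b2.2} {b3.1} {b3.2, b3.3}

Substituting into w2 glues patterns; closure does the rest.
after w1, the pattern on (b3, b2) reads {out.1, b3.2, b3.3} {out.2, out.3} {b2.1, b2.3} {b2.2} {b3.1} (out.j = its outer ports)
after w2, the pattern on (b1, b3, b2) reads {out.1, b1.3} {out.2, out.3} {b1.1} {b1.2} {b2.1, b2.3} {b2.2} {b3.1} {b3.2, b3.3} (out.j = its outer ports)


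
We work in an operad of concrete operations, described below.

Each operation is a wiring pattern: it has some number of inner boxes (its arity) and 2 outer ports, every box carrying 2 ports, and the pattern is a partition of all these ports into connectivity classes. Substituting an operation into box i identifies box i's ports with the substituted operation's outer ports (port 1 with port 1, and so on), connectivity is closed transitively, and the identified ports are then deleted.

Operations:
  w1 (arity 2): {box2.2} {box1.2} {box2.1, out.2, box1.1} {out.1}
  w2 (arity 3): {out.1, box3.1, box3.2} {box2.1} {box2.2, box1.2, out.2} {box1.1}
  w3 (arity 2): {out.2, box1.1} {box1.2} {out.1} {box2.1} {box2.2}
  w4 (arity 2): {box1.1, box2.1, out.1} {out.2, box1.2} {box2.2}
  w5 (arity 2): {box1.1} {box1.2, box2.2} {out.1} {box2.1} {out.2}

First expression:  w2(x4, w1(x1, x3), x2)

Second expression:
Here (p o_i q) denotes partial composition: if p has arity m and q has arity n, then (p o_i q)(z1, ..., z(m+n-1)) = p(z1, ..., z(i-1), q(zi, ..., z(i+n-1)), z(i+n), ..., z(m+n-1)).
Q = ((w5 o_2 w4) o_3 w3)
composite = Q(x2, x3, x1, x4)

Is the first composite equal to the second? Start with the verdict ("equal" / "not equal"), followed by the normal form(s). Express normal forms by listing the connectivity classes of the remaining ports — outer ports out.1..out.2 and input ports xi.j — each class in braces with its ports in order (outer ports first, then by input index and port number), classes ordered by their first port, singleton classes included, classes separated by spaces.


The first expression, normalized: {out.1, x2.1, x2.2} {out.2, x1.1, x3.1, x4.2} {x1.2} {x3.2} {x4.1}
The second expression, normalized: {out.1} {out.2} {x1.1} {x1.2} {x2.1} {x2.2, x3.2} {x3.1} {x4.1} {x4.2}
Different reductions; not equal.

not equal; the first gives {out.1, x2.1, x2.2} {out.2, x1.1, x3.1, x4.2} {x1.2} {x3.2} {x4.1} and the second {out.1} {out.2} {x1.1} {x1.2} {x2.1} {x2.2, x3.2} {x3.1} {x4.1} {x4.2}


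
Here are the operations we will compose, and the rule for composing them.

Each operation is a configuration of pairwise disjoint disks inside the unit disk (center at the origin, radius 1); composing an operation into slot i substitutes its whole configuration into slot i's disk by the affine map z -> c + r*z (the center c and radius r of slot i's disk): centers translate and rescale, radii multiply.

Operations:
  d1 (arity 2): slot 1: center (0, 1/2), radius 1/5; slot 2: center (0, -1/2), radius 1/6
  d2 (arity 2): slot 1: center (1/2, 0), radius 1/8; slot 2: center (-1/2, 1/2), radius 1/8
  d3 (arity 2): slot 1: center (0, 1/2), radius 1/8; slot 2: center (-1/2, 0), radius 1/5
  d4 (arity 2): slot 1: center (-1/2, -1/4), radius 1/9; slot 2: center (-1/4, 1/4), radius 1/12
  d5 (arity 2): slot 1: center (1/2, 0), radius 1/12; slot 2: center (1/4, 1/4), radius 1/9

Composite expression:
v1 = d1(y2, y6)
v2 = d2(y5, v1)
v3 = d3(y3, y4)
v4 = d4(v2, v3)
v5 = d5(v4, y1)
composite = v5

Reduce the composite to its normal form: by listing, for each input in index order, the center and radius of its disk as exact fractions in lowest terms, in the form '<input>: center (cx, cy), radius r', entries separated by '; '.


y1: center (1/4, 1/4), radius 1/9; y2: center (49/108, -1/64), radius 1/4320; y3: center (23/48, 7/288), radius 1/1152; y4: center (137/288, 1/48), radius 1/720; y5: center (25/54, -1/48), radius 1/864; y6: center (49/108, -29/1728), radius 1/5184

Each y-disk chains the slot maps above it in d5; radii multiply.
input y5: composing its 3 substitution steps yields center (25/54, -1/48), radius 1/864
input y2: composing its 4 substitution steps yields center (49/108, -1/64), radius 1/4320
input y6: composing its 4 substitution steps yields center (49/108, -29/1728), radius 1/5184
input y3: composing its 3 substitution steps yields center (23/48, 7/288), radius 1/1152
input y4: composing its 3 substitution steps yields center (137/288, 1/48), radius 1/720
input y1: composing its 1 substitution step yields center (1/4, 1/4), radius 1/9


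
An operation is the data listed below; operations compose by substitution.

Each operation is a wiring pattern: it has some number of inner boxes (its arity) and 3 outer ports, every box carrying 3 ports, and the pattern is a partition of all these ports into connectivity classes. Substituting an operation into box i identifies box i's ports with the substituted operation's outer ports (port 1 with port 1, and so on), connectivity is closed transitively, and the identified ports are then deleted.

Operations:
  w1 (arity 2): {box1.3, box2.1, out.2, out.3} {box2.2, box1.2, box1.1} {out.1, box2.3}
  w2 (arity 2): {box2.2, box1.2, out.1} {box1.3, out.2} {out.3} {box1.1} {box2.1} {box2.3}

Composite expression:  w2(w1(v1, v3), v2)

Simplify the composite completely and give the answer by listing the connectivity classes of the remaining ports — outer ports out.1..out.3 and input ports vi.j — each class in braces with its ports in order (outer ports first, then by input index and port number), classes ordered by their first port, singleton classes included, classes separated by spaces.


{out.1, out.2, v1.3, v2.2, v3.1} {out.3} {v1.1, v1.2, v3.2} {v2.1} {v2.3} {v3.3}

After gluing at w2, chains via deleted ports link the v-ports.
stage w1: inputs (v1, v3), connectivity {out.1, v3.3} {out.2, out.3, v1.3, v3.1} {v1.1, v1.2, v3.2}, out.j its boundary
stage w2: inputs (v1, v3, v2), connectivity {out.1, out.2, v1.3, v2.2, v3.1} {out.3} {v1.1, v1.2, v3.2} {v2.1} {v2.3} {v3.3}, out.j its boundary


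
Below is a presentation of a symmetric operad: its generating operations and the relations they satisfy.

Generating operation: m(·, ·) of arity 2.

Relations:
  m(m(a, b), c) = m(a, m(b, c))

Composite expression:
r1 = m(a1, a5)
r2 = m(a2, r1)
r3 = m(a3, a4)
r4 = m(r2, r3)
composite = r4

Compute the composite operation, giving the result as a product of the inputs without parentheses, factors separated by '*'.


Associativity of m dissolves the nesting; only the a-input order survives.
m(a1, a5) reduces to a1 * a5
m(a2, m(a1, a5)) reduces to a2 * a1 * a5
m(a3, a4) reduces to a3 * a4
m(m(a2, m(a1, a5)), m(a3, a4)) reduces to a2 * a1 * a5 * a3 * a4

a2 * a1 * a5 * a3 * a4


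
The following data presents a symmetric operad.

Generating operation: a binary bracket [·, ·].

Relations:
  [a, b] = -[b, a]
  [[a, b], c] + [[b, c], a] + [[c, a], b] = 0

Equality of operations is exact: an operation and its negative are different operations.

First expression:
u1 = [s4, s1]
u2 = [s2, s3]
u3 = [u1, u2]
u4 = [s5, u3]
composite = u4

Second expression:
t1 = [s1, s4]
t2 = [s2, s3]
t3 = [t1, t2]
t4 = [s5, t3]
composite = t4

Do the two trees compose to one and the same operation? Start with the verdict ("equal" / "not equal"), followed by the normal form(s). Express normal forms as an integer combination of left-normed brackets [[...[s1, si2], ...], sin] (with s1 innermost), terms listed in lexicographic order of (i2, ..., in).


not equal; the first gives [[[[s1, s4], s2], s3], s5] - [[[[s1, s4], s3], s2], s5] and the second -[[[[s1, s4], s2], s3], s5] + [[[[s1, s4], s3], s2], s5]

The first expression reduces to [[[[s1, s4], s2], s3], s5] - [[[[s1, s4], s3], s2], s5]
The second expression reduces to -[[[[s1, s4], s2], s3], s5] + [[[[s1, s4], s3], s2], s5]
The normal forms differ: not equal.


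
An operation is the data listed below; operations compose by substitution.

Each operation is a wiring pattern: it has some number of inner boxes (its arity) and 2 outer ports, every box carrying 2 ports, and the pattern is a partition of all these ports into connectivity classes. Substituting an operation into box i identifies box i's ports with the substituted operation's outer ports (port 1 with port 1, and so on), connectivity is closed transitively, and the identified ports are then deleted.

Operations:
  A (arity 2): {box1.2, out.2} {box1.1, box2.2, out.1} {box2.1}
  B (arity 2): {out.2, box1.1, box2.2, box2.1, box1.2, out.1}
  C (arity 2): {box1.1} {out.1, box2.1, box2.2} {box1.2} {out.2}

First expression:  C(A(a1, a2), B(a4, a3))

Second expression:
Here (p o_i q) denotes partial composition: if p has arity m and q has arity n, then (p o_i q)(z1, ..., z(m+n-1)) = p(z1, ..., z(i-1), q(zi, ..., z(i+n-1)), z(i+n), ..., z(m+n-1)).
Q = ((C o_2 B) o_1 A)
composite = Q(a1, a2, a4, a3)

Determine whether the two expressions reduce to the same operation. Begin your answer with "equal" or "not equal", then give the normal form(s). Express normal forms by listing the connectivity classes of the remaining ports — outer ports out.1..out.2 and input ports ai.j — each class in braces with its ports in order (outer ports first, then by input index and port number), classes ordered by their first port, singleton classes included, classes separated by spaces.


Normal form of the first expression: {out.1, a3.1, a3.2, a4.1, a4.2} {out.2} {a1.1, a2.2} {a1.2} {a2.1}
Normal form of the second expression: {out.1, a3.1, a3.2, a4.1, a4.2} {out.2} {a1.1, a2.2} {a1.2} {a2.1}
The forms coincide; equal.

equal; the common form is {out.1, a3.1, a3.2, a4.1, a4.2} {out.2} {a1.1, a2.2} {a1.2} {a2.1}


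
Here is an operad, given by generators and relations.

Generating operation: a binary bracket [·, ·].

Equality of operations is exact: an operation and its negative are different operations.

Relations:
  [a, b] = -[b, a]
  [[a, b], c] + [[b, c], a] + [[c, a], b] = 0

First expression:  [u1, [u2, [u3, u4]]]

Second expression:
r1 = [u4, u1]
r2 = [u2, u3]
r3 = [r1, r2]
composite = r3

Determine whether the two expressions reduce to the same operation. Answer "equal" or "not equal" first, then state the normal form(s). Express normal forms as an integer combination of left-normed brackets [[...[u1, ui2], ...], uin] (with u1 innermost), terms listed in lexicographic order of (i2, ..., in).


not equal; first: [[[u1, u2], u3], u4] - [[[u1, u2], u4], u3] - [[[u1, u3], u4], u2] + [[[u1, u4], u3], u2]; second: -[[[u1, u4], u2], u3] + [[[u1, u4], u3], u2]

The first expression, normalized: [[[u1, u2], u3], u4] - [[[u1, u2], u4], u3] - [[[u1, u3], u4], u2] + [[[u1, u4], u3], u2]
The second expression, normalized: -[[[u1, u4], u2], u3] + [[[u1, u4], u3], u2]
The forms do not match — not equal.


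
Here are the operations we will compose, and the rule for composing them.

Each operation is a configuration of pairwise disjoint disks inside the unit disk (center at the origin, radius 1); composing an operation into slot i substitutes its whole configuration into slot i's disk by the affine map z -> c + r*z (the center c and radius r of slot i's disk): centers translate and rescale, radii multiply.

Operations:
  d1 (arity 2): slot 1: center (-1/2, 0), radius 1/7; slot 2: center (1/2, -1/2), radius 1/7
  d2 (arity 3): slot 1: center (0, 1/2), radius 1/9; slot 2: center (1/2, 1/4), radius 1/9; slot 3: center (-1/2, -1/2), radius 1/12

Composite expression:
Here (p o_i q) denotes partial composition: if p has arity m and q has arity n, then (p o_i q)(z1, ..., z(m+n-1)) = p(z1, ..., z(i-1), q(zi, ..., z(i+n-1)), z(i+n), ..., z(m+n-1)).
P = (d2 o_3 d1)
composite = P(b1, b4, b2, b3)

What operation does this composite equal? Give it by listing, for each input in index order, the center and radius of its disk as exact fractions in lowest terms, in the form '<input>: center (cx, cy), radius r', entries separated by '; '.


b1: center (0, 1/2), radius 1/9; b2: center (-13/24, -1/2), radius 1/84; b3: center (-11/24, -13/24), radius 1/84; b4: center (1/2, 1/4), radius 1/9

Affine substitution under d2: radii multiply and b-centers shift.
tracing b1 down its 1-map path: center (0, 1/2), radius 1/9
tracing b4 down its 1-map path: center (1/2, 1/4), radius 1/9
tracing b2 down its 2-map path: center (-13/24, -1/2), radius 1/84
tracing b3 down its 2-map path: center (-11/24, -13/24), radius 1/84


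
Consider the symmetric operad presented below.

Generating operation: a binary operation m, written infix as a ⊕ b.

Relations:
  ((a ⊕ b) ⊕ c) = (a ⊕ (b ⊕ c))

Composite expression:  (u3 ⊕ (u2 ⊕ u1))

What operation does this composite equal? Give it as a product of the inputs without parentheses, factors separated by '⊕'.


u3 ⊕ u2 ⊕ u1

Every regrouping of m is equal, so read the u-inputs in written order.
(u2 ⊕ u1) spells out as u2 ⊕ u1
(u3 ⊕ (u2 ⊕ u1)) spells out as u3 ⊕ u2 ⊕ u1


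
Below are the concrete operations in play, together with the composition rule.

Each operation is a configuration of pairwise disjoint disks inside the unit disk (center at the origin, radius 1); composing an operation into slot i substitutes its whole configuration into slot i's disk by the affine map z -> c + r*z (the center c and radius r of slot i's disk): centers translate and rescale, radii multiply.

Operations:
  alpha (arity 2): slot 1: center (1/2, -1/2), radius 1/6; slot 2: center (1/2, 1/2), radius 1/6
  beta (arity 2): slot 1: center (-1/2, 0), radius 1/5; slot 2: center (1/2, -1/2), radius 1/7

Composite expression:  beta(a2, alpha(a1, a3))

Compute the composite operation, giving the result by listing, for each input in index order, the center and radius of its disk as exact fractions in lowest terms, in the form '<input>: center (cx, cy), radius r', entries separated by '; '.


Each a-disk chains the slot maps above it in beta; radii multiply.
for a2, the 1-step affine chain lands on center (-1/2, 0), radius 1/5
for a1, the 2-step affine chain lands on center (4/7, -4/7), radius 1/42
for a3, the 2-step affine chain lands on center (4/7, -3/7), radius 1/42

a1: center (4/7, -4/7), radius 1/42; a2: center (-1/2, 0), radius 1/5; a3: center (4/7, -3/7), radius 1/42


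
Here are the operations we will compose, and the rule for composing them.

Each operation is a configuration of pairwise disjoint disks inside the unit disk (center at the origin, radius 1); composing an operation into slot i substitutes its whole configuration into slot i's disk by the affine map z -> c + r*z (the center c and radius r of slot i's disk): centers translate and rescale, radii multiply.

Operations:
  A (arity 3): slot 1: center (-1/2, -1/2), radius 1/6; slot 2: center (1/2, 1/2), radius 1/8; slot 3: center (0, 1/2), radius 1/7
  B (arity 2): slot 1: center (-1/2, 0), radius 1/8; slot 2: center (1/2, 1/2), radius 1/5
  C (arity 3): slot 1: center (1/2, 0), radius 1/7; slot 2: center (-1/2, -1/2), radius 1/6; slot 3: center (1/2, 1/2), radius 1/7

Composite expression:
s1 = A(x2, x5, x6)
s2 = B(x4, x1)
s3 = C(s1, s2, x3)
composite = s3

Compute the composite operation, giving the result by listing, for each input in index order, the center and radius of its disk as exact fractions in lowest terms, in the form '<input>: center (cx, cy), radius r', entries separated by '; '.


x1: center (-5/12, -5/12), radius 1/30; x2: center (3/7, -1/14), radius 1/42; x3: center (1/2, 1/2), radius 1/7; x4: center (-7/12, -1/2), radius 1/48; x5: center (4/7, 1/14), radius 1/56; x6: center (1/2, 1/14), radius 1/49

Follow each x-input down from C: c' goes to c + r*c', radius to r*r'.
input x2: composing its 2 substitution steps yields center (3/7, -1/14), radius 1/42
input x5: composing its 2 substitution steps yields center (4/7, 1/14), radius 1/56
input x6: composing its 2 substitution steps yields center (1/2, 1/14), radius 1/49
input x4: composing its 2 substitution steps yields center (-7/12, -1/2), radius 1/48
input x1: composing its 2 substitution steps yields center (-5/12, -5/12), radius 1/30
input x3: composing its 1 substitution step yields center (1/2, 1/2), radius 1/7


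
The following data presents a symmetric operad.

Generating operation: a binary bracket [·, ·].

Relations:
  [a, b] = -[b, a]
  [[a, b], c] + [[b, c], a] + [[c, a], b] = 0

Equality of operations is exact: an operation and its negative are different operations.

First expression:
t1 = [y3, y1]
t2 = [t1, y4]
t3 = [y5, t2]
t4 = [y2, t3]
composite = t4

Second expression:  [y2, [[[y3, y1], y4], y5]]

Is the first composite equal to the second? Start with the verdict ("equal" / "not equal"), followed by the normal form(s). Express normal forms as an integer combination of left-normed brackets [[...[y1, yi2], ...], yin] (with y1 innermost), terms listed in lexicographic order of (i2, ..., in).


In normal form, the first expression is -[[[[y1, y3], y4], y5], y2]
In normal form, the second expression is [[[[y1, y3], y4], y5], y2]
Different reductions; not equal.

not equal; first: -[[[[y1, y3], y4], y5], y2]; second: [[[[y1, y3], y4], y5], y2]


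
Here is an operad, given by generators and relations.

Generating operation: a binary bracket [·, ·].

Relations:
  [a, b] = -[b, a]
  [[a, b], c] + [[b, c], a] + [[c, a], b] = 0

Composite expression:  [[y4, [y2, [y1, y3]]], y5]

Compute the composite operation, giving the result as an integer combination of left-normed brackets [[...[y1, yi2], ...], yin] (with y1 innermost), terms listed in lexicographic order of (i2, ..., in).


[[[[y1, y3], y2], y4], y5]

Left-normed coefficients sit on the y1-initial expansion words.
Composite bracket: [[y4, [y2, [y1, y3]]], y5]
Each bracket splits as ab - ba, giving 16 signed words (2^4 = 16).
Coefficients come from the y1-initial words:
  y1y3y2y4y5 (sign +1) contributes +[[[[y1, y3], y2], y4], y5]


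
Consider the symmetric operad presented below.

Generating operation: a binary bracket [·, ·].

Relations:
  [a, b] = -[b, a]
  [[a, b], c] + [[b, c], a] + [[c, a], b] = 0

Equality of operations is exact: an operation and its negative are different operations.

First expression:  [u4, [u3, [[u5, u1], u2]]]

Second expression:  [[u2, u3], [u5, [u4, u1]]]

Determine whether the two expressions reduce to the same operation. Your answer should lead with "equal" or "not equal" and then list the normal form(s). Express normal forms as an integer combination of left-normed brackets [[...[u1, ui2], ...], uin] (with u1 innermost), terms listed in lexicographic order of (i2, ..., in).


not equal — first -[[[[u1, u5], u2], u3], u4], second -[[[[u1, u4], u5], u2], u3] + [[[[u1, u4], u5], u3], u2]


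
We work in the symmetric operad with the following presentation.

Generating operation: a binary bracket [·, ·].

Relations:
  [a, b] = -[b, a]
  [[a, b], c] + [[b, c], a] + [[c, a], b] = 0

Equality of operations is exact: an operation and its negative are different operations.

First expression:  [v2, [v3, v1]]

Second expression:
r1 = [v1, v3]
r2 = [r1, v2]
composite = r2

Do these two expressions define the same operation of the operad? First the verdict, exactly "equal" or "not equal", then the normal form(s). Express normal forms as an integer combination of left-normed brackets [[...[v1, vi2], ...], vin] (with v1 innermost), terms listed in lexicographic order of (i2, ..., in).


The first expression, normalized: [[v1, v3], v2]
The second expression, normalized: [[v1, v3], v2]
Identical normal forms: equal.

equal; the common form is [[v1, v3], v2]


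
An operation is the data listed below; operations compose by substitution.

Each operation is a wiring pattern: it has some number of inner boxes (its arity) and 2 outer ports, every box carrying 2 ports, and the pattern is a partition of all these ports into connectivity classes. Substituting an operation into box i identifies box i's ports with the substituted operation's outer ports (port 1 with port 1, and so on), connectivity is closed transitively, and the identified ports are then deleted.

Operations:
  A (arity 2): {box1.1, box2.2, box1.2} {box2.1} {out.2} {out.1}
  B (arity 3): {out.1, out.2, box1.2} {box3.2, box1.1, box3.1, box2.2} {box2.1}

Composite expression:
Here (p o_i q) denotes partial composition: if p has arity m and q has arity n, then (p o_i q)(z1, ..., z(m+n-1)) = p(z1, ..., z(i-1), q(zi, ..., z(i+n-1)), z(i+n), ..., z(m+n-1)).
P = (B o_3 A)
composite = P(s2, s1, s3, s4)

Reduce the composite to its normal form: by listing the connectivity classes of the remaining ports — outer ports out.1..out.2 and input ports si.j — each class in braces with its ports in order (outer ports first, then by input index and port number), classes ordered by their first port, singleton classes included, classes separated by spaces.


{out.1, out.2, s2.2} {s1.1} {s1.2, s2.1} {s3.1, s3.2, s4.2} {s4.1}

Treat the ports identified at B as solder joints: merge, then drop.
A over (s3, s4) gives {out.1} {out.2} {s3.1, s3.2, s4.2} {s4.1}, out.j being that stage's outer ports
B over (s2, s1, s3, s4) gives {out.1, out.2, s2.2} {s1.1} {s1.2, s2.1} {s3.1, s3.2, s4.2} {s4.1}, out.j being that stage's outer ports


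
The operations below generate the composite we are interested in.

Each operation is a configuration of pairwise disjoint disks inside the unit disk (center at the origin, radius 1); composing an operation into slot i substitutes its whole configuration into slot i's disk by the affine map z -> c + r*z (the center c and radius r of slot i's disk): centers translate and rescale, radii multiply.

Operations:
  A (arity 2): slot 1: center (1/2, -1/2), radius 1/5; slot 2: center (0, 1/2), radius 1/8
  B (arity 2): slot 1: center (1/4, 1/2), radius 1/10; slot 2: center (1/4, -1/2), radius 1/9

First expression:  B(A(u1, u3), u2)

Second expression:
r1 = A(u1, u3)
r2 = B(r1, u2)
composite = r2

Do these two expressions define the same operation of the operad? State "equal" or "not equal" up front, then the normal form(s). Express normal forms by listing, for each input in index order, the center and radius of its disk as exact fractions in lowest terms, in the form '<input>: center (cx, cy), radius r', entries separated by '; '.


Reducing the first expression gives u1: center (3/10, 9/20), radius 1/50; u2: center (1/4, -1/2), radius 1/9; u3: center (1/4, 11/20), radius 1/80
Reducing the second expression gives u1: center (3/10, 9/20), radius 1/50; u2: center (1/4, -1/2), radius 1/9; u3: center (1/4, 11/20), radius 1/80
Identical normal forms: equal.

equal; the common form is u1: center (3/10, 9/20), radius 1/50; u2: center (1/4, -1/2), radius 1/9; u3: center (1/4, 11/20), radius 1/80


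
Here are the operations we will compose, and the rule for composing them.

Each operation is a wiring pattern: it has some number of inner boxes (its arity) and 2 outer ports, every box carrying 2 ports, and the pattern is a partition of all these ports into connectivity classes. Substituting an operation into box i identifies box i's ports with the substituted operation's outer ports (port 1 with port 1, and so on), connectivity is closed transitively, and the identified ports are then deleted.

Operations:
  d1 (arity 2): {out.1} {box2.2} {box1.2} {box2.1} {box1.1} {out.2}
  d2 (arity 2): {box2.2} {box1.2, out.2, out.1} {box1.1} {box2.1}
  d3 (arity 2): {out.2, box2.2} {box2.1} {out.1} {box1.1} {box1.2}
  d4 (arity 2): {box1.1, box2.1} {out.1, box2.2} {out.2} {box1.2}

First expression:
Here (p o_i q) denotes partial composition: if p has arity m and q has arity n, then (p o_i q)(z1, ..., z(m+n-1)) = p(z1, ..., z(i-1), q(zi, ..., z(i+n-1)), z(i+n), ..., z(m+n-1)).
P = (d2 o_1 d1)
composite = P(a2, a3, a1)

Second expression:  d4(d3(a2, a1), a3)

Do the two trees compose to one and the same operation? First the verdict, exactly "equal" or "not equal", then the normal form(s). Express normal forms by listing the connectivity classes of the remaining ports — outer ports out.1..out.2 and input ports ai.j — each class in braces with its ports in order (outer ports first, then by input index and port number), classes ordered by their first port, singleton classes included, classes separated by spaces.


Reducing the first expression gives {out.1, out.2} {a1.1} {a1.2} {a2.1} {a2.2} {a3.1} {a3.2}
Reducing the second expression gives {out.1, a3.2} {out.2} {a1.1} {a1.2} {a2.1} {a2.2} {a3.1}
Different reductions; not equal.

not equal: they reduce to {out.1, out.2} {a1.1} {a1.2} {a2.1} {a2.2} {a3.1} {a3.2} and {out.1, a3.2} {out.2} {a1.1} {a1.2} {a2.1} {a2.2} {a3.1}


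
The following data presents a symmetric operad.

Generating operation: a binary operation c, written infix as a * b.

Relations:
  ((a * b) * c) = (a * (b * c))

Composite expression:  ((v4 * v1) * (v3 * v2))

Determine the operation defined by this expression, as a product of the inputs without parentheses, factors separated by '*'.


v4 * v1 * v3 * v2


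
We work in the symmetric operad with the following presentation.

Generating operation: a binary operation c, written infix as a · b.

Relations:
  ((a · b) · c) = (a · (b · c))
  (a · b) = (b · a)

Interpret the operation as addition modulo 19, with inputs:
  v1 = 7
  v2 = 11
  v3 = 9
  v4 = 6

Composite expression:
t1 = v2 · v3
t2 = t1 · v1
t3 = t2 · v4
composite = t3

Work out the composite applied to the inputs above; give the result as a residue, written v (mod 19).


14 (mod 19)

(v2 · v3) = 1
((v2 · v3) · v1) = 8
(((v2 · v3) · v1) · v4) = 14


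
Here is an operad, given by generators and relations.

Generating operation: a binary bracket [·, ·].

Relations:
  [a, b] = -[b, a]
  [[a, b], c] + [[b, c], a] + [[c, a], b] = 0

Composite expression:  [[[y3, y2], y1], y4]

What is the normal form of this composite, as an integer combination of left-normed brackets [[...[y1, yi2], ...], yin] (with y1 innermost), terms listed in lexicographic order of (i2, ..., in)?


[[[y1, y2], y3], y4] - [[[y1, y3], y2], y4]

In the tensor algebra, words opening y1 carry the y1-anchored form.
Composite bracket: [[[y3, y2], y1], y4]
Under [a, b] = ab - ba we get 8 signed associative words (2^3 = 8).
Coefficients come from the y1-initial words:
  sign of y1y2y3y4 is +1, so it contributes +[[[y1, y2], y3], y4]
  sign of y1y3y2y4 is -1, so it contributes -[[[y1, y3], y2], y4]


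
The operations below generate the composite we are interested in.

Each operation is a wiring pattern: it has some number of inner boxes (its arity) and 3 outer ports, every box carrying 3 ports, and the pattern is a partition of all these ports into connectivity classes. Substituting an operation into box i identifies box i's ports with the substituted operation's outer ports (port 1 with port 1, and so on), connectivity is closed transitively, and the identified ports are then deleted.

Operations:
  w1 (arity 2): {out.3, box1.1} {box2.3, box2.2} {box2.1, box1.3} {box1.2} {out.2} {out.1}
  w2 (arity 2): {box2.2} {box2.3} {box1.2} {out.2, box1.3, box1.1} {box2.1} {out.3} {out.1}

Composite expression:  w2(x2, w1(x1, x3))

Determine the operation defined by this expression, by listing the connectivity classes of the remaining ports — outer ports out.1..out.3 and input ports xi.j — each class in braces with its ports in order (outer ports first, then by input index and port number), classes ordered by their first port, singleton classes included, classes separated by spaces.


Reachability decides: close wires over w2-identified ports.
composing w1 on (x1, x3), with out.j its own outer ports: {out.1} {out.2} {out.3, x1.1} {x1.2} {x1.3, x3.1} {x3.2, x3.3}
composing w2 on (x2, x1, x3), with out.j its own outer ports: {out.1} {out.2, x2.1, x2.3} {out.3} {x1.1} {x1.2} {x1.3, x3.1} {x2.2} {x3.2, x3.3}

{out.1} {out.2, x2.1, x2.3} {out.3} {x1.1} {x1.2} {x1.3, x3.1} {x2.2} {x3.2, x3.3}


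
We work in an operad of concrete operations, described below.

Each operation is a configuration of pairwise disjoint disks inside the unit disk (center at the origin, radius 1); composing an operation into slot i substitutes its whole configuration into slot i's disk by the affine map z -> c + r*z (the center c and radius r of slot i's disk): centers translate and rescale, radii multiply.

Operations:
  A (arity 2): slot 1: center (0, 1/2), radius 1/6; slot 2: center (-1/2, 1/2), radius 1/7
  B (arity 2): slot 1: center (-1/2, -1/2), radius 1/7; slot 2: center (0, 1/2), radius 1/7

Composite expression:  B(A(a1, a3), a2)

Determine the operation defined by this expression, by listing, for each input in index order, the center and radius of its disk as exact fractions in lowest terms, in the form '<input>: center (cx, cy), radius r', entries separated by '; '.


a1: center (-1/2, -3/7), radius 1/42; a2: center (0, 1/2), radius 1/7; a3: center (-4/7, -3/7), radius 1/49


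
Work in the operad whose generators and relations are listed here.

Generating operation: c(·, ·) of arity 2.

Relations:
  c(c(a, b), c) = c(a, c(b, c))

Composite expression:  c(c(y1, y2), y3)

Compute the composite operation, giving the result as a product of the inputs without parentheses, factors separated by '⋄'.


Under associativity of c, the answer is the y's in reading order.
c(y1, y2) spells out as y1 ⋄ y2
c(c(y1, y2), y3) spells out as y1 ⋄ y2 ⋄ y3

y1 ⋄ y2 ⋄ y3


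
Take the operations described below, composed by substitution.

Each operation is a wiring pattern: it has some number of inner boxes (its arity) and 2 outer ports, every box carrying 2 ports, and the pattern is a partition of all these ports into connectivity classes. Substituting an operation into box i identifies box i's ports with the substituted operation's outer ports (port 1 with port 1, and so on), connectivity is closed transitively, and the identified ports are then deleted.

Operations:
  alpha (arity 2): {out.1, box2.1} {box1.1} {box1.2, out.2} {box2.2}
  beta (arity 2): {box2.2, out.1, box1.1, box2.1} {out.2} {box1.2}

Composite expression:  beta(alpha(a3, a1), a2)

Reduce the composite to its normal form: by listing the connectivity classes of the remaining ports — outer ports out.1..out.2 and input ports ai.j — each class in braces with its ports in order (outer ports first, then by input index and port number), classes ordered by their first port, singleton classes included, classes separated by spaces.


{out.1, a1.1, a2.1, a2.2} {out.2} {a1.2} {a3.1} {a3.2}

Substituting into beta glues patterns; closure does the rest.
after alpha, the pattern on (a3, a1) reads {out.1, a1.1} {out.2, a3.2} {a1.2} {a3.1} (out.j = its outer ports)
after beta, the pattern on (a3, a1, a2) reads {out.1, a1.1, a2.1, a2.2} {out.2} {a1.2} {a3.1} {a3.2} (out.j = its outer ports)


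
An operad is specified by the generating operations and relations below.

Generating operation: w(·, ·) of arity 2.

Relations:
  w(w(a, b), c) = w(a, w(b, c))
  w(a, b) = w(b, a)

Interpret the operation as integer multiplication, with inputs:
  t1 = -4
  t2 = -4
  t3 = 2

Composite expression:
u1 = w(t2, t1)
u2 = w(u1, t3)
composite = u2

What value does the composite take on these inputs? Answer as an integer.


32

w(t2, t1) = 16
w(w(t2, t1), t3) = 32


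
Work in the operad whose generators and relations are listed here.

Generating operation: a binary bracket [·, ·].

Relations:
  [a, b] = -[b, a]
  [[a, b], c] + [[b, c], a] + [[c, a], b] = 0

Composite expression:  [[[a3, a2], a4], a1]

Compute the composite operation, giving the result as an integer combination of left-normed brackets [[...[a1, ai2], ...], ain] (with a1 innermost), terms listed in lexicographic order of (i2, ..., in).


[[[a1, a2], a3], a4] - [[[a1, a3], a2], a4] - [[[a1, a4], a2], a3] + [[[a1, a4], a3], a2]

Antisymmetry and Jacobi reduce to a1-anchored left-normed brackets.
Composite bracket: [[[a3, a2], a4], a1]
Applying ab - ba throughout gives 8 signed words (2^3 = 8).
Collect the words opening with a1:
  from a1a2a3a4, sign +1: term +[[[a1, a2], a3], a4]
  from a1a3a2a4, sign -1: term -[[[a1, a3], a2], a4]
  from a1a4a2a3, sign -1: term -[[[a1, a4], a2], a3]
  from a1a4a3a2, sign +1: term +[[[a1, a4], a3], a2]


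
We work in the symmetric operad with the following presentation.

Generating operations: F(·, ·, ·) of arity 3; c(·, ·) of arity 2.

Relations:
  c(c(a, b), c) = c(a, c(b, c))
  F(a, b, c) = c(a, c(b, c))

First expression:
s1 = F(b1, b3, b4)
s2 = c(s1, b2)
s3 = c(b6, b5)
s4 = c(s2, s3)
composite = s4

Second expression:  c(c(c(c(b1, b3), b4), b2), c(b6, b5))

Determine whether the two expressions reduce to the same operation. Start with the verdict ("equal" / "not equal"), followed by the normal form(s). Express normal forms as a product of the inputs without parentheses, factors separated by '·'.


equal; the common form is b1 · b3 · b4 · b2 · b6 · b5


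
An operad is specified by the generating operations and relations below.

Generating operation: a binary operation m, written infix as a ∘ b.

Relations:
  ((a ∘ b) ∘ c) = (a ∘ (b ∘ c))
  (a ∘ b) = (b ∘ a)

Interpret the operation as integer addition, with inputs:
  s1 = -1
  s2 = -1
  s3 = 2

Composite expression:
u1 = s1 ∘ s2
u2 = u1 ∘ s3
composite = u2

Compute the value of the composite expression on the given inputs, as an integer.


(s1 ∘ s2) = -2
((s1 ∘ s2) ∘ s3) = 0

0


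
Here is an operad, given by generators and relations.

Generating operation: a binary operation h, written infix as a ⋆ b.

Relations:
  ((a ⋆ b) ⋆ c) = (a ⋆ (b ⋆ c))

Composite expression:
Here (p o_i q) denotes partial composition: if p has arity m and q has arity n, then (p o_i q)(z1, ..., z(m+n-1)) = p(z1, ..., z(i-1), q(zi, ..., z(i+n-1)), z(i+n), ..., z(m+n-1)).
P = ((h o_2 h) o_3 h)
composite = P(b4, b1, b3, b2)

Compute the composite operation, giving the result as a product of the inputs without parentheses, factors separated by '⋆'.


Every regrouping of h is equal, so read the b-inputs in written order.
(b3 ⋆ b2) reduces to b3 ⋆ b2
(b1 ⋆ (b3 ⋆ b2)) reduces to b1 ⋆ b3 ⋆ b2
(b4 ⋆ (b1 ⋆ (b3 ⋆ b2))) reduces to b4 ⋆ b1 ⋆ b3 ⋆ b2

b4 ⋆ b1 ⋆ b3 ⋆ b2


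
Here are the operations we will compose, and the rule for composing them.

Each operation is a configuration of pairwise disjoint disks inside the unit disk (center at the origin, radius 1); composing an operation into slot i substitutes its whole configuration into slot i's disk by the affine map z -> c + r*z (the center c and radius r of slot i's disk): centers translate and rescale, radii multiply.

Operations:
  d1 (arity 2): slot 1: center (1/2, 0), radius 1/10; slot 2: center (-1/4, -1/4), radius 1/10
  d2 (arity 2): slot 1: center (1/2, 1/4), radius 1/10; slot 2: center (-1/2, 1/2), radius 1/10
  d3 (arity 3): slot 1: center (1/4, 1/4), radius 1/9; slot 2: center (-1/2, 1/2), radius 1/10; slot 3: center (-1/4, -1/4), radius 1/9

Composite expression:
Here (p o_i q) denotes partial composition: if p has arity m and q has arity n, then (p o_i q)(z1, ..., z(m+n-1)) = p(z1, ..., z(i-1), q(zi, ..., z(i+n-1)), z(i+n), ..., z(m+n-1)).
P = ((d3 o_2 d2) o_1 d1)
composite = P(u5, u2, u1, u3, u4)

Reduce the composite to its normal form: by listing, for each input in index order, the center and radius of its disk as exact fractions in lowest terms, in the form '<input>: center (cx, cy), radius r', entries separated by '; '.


u1: center (-9/20, 21/40), radius 1/100; u2: center (2/9, 2/9), radius 1/90; u3: center (-11/20, 11/20), radius 1/100; u4: center (-1/4, -1/4), radius 1/9; u5: center (11/36, 1/4), radius 1/90


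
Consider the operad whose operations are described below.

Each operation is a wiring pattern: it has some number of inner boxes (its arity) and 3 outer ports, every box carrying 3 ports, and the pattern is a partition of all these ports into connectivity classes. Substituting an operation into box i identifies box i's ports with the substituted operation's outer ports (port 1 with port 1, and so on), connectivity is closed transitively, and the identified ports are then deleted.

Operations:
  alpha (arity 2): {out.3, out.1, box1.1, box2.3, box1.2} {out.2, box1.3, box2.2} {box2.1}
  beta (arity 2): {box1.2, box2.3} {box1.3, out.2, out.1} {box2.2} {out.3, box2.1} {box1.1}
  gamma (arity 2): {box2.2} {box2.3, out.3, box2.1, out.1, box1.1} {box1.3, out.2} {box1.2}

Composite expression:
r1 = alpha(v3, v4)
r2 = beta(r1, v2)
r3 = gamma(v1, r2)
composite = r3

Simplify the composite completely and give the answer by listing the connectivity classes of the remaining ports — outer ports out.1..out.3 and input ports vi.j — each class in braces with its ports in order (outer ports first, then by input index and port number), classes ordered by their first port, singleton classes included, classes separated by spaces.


{out.1, out.3, v1.1, v2.1, v3.1, v3.2, v4.3} {out.2, v1.3} {v1.2} {v2.2} {v2.3, v3.3, v4.2} {v4.1}

Treat the ports identified at gamma as solder joints: merge, then drop.
after alpha, the pattern on (v3, v4) reads {out.1, out.3, v3.1, v3.2, v4.3} {out.2, v3.3, v4.2} {v4.1} (out.j = its outer ports)
after beta, the pattern on (v3, v4, v2) reads {out.1, out.2, v3.1, v3.2, v4.3} {out.3, v2.1} {v2.2} {v2.3, v3.3, v4.2} {v4.1} (out.j = its outer ports)
after gamma, the pattern on (v1, v3, v4, v2) reads {out.1, out.3, v1.1, v2.1, v3.1, v3.2, v4.3} {out.2, v1.3} {v1.2} {v2.2} {v2.3, v3.3, v4.2} {v4.1} (out.j = its outer ports)
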